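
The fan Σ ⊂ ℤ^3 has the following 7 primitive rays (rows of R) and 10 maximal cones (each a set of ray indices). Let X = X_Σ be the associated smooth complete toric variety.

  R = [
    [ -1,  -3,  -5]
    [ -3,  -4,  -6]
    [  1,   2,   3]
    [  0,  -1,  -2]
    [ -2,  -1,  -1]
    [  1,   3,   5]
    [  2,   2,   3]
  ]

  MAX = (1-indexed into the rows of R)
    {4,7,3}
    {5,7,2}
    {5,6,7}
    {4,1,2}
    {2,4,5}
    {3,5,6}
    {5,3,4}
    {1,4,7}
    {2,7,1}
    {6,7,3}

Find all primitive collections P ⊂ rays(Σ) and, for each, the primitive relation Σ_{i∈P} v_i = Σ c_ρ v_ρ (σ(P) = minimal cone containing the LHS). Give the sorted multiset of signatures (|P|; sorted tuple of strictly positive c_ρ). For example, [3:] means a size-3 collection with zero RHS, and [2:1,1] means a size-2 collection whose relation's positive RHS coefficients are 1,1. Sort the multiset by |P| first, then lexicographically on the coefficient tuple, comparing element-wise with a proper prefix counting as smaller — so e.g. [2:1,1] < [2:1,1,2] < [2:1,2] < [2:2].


|primitive collections| = 9. Relations:

  {1,6}:  v_{1} + v_{6} = 0  ⟹  sig = [2:]
  {1,3}:  v_{1} + v_{3} = v_{4}  ⟹  sig = [2:1]
  {1,5}:  v_{1} + v_{5} = v_{2}  ⟹  sig = [2:1]
  {2,6}:  v_{2} + v_{6} = v_{5}  ⟹  sig = [2:1]
  {4,6}:  v_{4} + v_{6} = v_{3}  ⟹  sig = [2:1]
  {2,3}:  v_{2} + v_{3} = v_{4} + v_{5}  ⟹  sig = [2:1,1]
  {4,5,7}:  v_{4} + v_{5} + v_{7} = 0  ⟹  sig = [3:]
  {2,4,7}:  v_{2} + v_{4} + v_{7} = v_{1}  ⟹  sig = [3:1]
  {3,5,7}:  v_{3} + v_{5} + v_{7} = v_{6}  ⟹  sig = [3:1]

Signatures (|P|; sorted positive RHS coefficients), sorted:
{ [2:],  [2:1] ×4,  [2:1,1],  [3:],  [3:1] ×2 }


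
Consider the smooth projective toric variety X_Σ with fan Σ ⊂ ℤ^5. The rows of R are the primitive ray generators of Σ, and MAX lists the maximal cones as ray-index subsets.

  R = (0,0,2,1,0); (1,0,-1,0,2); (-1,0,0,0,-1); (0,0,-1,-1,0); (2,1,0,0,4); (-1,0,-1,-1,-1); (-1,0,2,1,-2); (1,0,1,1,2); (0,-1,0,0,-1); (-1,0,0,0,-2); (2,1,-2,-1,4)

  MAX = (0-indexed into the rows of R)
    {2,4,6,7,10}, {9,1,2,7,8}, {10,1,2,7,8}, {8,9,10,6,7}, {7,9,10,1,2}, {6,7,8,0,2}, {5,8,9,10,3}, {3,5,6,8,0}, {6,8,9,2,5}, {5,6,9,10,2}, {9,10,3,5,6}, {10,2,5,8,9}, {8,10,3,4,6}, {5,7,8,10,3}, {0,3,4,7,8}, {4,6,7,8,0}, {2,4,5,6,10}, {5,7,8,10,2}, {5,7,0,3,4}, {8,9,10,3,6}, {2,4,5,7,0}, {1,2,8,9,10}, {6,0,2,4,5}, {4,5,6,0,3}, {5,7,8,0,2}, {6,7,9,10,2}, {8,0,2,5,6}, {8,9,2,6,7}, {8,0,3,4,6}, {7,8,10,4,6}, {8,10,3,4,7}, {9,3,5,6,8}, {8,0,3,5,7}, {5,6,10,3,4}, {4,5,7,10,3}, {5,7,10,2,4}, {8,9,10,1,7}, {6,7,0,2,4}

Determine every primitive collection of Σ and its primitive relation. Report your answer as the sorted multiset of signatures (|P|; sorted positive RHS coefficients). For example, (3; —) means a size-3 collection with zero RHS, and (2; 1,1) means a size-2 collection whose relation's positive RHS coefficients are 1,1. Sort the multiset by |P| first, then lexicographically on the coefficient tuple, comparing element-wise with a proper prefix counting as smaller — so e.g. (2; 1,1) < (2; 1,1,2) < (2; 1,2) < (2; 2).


Δ(Σ) — 11 vertices, 18 min non-faces:

  P={0,1}:  v_{0} + v_{1} = v_{7}  →  sig = (2; 1)
  P={0,9}:  v_{0} + v_{9} = v_{6}  →  sig = (2; 1)
  P={0,10}:  v_{0} + v_{10} = v_{4}  →  sig = (2; 1)
  P={2,3}:  v_{2} + v_{3} = v_{5}  →  sig = (2; 1)
  P={1,4}:  v_{1} + v_{4} = v_{7} + v_{10}  →  sig = (2; 1,1)
  P={1,6}:  v_{1} + v_{6} = v_{7} + v_{9}  →  sig = (2; 1,1)
  P={4,9}:  v_{4} + v_{9} = v_{6} + v_{10}  →  sig = (2; 1,1)
  P={1,3}:  v_{1} + v_{3} = v_{2} + v_{8} + v_{10}  →  sig = (2; 1,1,1)
  P={1,5}:  v_{1} + v_{5} = 2·v_{2} + v_{8} + v_{10}  →  sig = (2; 1,1,2)
  P={3,7,9}:  v_{3} + v_{7} + v_{9} = 0  →  sig = (3; —)
  P={3,6,7}:  v_{3} + v_{6} + v_{7} = v_{0}  →  sig = (3; 1)
  P={5,7,9}:  v_{5} + v_{7} + v_{9} = v_{2}  →  sig = (3; 1)
  P={2,4,8}:  v_{2} + v_{4} + v_{8} = v_{3} + v_{7}  →  sig = (3; 1,1)
  P={5,6,7}:  v_{5} + v_{6} + v_{7} = v_{0} + v_{2}  →  sig = (3; 1,1)
  P={4,5,8}:  v_{4} + v_{5} + v_{8} = 2·v_{3} + v_{7}  →  sig = (3; 1,2)
  P={2,6,8,10}:  v_{2} + v_{6} + v_{8} + v_{10} = 0  →  sig = (4; —)
  P={5,6,8,10}:  v_{5} + v_{6} + v_{8} + v_{10} = v_{3}  →  sig = (4; 1)
  P={2,7,8,9,10}:  v_{2} + v_{7} + v_{8} + v_{9} + v_{10} = v_{1}  →  sig = (5; 1)

Sorted signature multiset PRS(X):
{ (2; 1) ×4,  (2; 1,1) ×3,  (2; 1,1,1),  (2; 1,1,2),  (3; —),  (3; 1) ×2,  (3; 1,1) ×2,  (3; 1,2),  (4; —),  (4; 1),  (5; 1) }


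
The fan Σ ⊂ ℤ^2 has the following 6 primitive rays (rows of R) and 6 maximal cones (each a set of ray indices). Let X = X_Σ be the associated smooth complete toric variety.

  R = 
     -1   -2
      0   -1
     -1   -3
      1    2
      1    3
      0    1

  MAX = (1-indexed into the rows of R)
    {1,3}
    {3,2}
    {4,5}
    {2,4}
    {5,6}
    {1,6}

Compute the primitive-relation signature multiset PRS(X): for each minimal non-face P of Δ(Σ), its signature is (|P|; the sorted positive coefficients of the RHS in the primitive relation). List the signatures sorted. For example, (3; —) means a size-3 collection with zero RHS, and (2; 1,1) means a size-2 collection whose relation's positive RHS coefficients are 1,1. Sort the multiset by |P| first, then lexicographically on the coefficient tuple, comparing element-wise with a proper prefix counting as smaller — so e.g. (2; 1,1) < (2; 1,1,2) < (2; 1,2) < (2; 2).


Δ(Σ) — 6 vertices, 9 min non-faces:

  P = {1,4}:  v_{1} + v_{4} = 0 — sig = (2; —)
  P = {2,6}:  v_{2} + v_{6} = 0 — sig = (2; —)
  P = {3,5}:  v_{3} + v_{5} = 0 — sig = (2; —)
  P = {1,2}:  v_{1} + v_{2} = v_{3} — sig = (2; 1)
  P = {1,5}:  v_{1} + v_{5} = v_{6} — sig = (2; 1)
  P = {2,5}:  v_{2} + v_{5} = v_{4} — sig = (2; 1)
  P = {3,4}:  v_{3} + v_{4} = v_{2} — sig = (2; 1)
  P = {3,6}:  v_{3} + v_{6} = v_{1} — sig = (2; 1)
  P = {4,6}:  v_{4} + v_{6} = v_{5} — sig = (2; 1)

Signatures (|P|; sorted positive RHS coefficients), sorted:
    (2; —)
    (2; —)
    (2; —)
    (2; 1)
    (2; 1)
    (2; 1)
    (2; 1)
    (2; 1)
    (2; 1)


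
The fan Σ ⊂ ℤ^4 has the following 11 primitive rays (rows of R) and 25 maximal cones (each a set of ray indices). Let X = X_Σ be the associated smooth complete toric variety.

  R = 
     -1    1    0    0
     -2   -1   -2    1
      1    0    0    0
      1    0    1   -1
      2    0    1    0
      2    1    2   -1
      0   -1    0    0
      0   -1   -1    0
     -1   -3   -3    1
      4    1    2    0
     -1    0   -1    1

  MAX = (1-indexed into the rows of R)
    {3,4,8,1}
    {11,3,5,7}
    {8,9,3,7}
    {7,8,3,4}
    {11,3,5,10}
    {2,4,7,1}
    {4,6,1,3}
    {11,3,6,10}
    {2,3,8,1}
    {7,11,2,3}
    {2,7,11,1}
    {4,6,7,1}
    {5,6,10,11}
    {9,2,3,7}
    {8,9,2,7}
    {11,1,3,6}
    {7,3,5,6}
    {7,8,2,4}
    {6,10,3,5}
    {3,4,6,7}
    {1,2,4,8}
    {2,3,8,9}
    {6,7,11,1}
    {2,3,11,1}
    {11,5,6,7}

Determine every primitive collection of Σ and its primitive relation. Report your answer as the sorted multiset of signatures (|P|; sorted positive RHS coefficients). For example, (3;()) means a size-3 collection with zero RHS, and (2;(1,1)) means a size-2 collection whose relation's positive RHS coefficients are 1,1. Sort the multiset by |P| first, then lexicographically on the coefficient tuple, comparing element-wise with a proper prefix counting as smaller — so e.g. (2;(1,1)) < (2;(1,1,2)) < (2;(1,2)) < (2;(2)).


Δ(Σ) — 11 vertices, 25 min non-faces:

  P = {2,6}:  v_{2} + v_{6} = 0  →  sig = (2;())
  P = {4,11}:  v_{4} + v_{11} = 0  →  sig = (2;())
  P = {1,5}:  v_{1} + v_{5} = v_{6} + v_{11}  →  sig = (2;(1,1))
  P = {1,9}:  v_{1} + v_{9} = v_{2} + v_{8}  →  sig = (2;(1,1))
  P = {6,8}:  v_{6} + v_{8} = v_{3} + v_{4}  →  sig = (2;(1,1))
  P = {8,11}:  v_{8} + v_{11} = v_{2} + v_{3}  →  sig = (2;(1,1))
  P = {2,5}:  v_{2} + v_{5} = v_{3} + v_{7} + v_{11}  →  sig = (2;(1,1,1))
  P = {2,10}:  v_{2} + v_{10} = v_{3} + v_{5} + v_{11}  →  sig = (2;(1,1,1))
  P = {4,5}:  v_{4} + v_{5} = v_{3} + v_{6} + v_{7}  →  sig = (2;(1,1,1))
  P = {4,10}:  v_{4} + v_{10} = v_{3} + v_{5} + v_{6}  →  sig = (2;(1,1,1))
  P = {6,9}:  v_{6} + v_{9} = v_{3} + v_{7} + v_{8}  →  sig = (2;(1,1,1))
  P = {4,9}:  v_{4} + v_{9} = v_{7} + 2·v_{8}  →  sig = (2;(1,2))
  P = {5,8}:  v_{5} + v_{8} = 2·v_{3} + v_{7}  →  sig = (2;(1,2))
  P = {8,10}:  v_{8} + v_{10} = 2·v_{3} + v_{5}  →  sig = (2;(1,2))
  P = {1,10}:  v_{1} + v_{10} = v_{3} + 2·v_{6} + 2·v_{11}  →  sig = (2;(1,2,2))
  P = {9,11}:  v_{9} + v_{11} = 2·v_{2} + 2·v_{3} + v_{7}  →  sig = (2;(1,2,2))
  P = {5,9}:  v_{5} + v_{9} = v_{2} + 3·v_{3} + 2·v_{7}  →  sig = (2;(1,2,3))
  P = {9,10}:  v_{9} + v_{10} = 4·v_{3} + 2·v_{7} + v_{11}  →  sig = (2;(1,2,4))
  P = {7,10}:  v_{7} + v_{10} = 2·v_{5}  →  sig = (2;(2))
  P = {1,3,7}:  v_{1} + v_{3} + v_{7} = 0  →  sig = (3;())
  P = {2,3,4}:  v_{2} + v_{3} + v_{4} = v_{8}  →  sig = (3;(1))
  P = {1,7,8}:  v_{1} + v_{7} + v_{8} = v_{2} + v_{4}  →  sig = (3;(1,1))
  P = {2,3,7,8}:  v_{2} + v_{3} + v_{7} + v_{8} = v_{9}  →  sig = (4;(1))
  P = {3,5,6,11}:  v_{3} + v_{5} + v_{6} + v_{11} = v_{10}  →  sig = (4;(1))
  P = {3,6,7,11}:  v_{3} + v_{6} + v_{7} + v_{11} = v_{5}  →  sig = (4;(1))

Sorted signature multiset PRS(X):
    |P|=2: 19 collections, coeffs (), (), (1,1), (1,1), (1,1), (1,1), (1,1,1), (1,1,1), (1,1,1), (1,1,1), (1,1,1), (1,2), (1,2), (1,2), (1,2,2), (1,2,2), (1,2,3), (1,2,4), (2)
    |P|=3: 3 collections, coeffs (), (1), (1,1)
    |P|=4: 3 collections, coeffs (1), (1), (1)


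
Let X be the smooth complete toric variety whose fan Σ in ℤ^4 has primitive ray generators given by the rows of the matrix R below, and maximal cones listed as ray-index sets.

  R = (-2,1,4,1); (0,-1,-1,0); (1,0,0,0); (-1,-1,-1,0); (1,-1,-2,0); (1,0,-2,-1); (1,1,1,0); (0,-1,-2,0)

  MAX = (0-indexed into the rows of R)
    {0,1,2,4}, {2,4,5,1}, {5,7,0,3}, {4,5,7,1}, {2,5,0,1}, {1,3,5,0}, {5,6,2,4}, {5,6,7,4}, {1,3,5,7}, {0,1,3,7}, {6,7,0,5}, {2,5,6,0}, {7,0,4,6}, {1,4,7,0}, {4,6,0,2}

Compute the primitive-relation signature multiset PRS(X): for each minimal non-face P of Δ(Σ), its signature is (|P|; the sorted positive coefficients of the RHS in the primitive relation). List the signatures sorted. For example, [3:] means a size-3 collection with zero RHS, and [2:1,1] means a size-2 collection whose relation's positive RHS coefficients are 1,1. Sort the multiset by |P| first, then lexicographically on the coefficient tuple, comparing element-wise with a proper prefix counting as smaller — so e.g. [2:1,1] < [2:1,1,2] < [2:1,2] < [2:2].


Primitive collections (7):

  P={3,6}:  v_{3} + v_{6} = 0  ⟹  sig = [2:]
  P={1,6}:  v_{1} + v_{6} = v_{2}  ⟹  sig = [2:1]
  P={2,3}:  v_{2} + v_{3} = v_{1}  ⟹  sig = [2:1]
  P={2,7}:  v_{2} + v_{7} = v_{4}  ⟹  sig = [2:1]
  P={3,4}:  v_{3} + v_{4} = v_{1} + v_{7}  ⟹  sig = [2:1,1]
  P={0,4,5}:  v_{0} + v_{4} + v_{5} = 0  ⟹  sig = [3:]
  P={0,1,5,7}:  v_{0} + v_{1} + v_{5} + v_{7} = v_{3}  ⟹  sig = [4:1]

so the primitive-relation signature multiset is
[[2:], [2:1], [2:1], [2:1], [2:1,1], [3:], [4:1]]


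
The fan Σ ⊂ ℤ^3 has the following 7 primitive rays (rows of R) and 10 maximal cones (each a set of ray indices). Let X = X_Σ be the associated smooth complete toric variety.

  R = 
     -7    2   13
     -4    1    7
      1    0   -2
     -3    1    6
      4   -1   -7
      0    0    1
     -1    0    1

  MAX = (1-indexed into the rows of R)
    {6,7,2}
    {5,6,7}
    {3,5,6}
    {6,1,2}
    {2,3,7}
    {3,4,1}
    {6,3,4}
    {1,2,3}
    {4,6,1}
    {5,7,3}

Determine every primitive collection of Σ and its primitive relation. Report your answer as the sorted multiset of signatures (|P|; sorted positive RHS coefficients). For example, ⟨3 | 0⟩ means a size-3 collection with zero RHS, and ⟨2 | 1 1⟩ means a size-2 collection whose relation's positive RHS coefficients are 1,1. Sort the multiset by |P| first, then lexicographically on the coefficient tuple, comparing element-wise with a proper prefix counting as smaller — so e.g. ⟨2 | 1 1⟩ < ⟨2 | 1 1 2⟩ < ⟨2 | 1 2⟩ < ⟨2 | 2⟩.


Σ has 9 primitive collections:

  P={2,5}:  v_{2} + v_{5} = 0  ⟹  sig = ⟨2 | 0⟩
  P={1,5}:  v_{1} + v_{5} = v_{4}  ⟹  sig = ⟨2 | 1⟩
  P={2,4}:  v_{2} + v_{4} = v_{1}  ⟹  sig = ⟨2 | 1⟩
  P={4,7}:  v_{4} + v_{7} = v_{2}  ⟹  sig = ⟨2 | 1⟩
  P={4,5}:  v_{4} + v_{5} = v_{3} + v_{6}  ⟹  sig = ⟨2 | 1 1⟩
  P={1,7}:  v_{1} + v_{7} = 2·v_{2}  ⟹  sig = ⟨2 | 2⟩
  P={3,6,7}:  v_{3} + v_{6} + v_{7} = 0  ⟹  sig = ⟨3 | 0⟩
  P={2,3,6}:  v_{2} + v_{3} + v_{6} = v_{4}  ⟹  sig = ⟨3 | 1⟩
  P={1,3,6}:  v_{1} + v_{3} + v_{6} = 2·v_{4}  ⟹  sig = ⟨3 | 2⟩

Hence PRS(X_Σ) =
{ ⟨2 | 0⟩,  ⟨2 | 1⟩ ×3,  ⟨2 | 1 1⟩,  ⟨2 | 2⟩,  ⟨3 | 0⟩,  ⟨3 | 1⟩,  ⟨3 | 2⟩ }


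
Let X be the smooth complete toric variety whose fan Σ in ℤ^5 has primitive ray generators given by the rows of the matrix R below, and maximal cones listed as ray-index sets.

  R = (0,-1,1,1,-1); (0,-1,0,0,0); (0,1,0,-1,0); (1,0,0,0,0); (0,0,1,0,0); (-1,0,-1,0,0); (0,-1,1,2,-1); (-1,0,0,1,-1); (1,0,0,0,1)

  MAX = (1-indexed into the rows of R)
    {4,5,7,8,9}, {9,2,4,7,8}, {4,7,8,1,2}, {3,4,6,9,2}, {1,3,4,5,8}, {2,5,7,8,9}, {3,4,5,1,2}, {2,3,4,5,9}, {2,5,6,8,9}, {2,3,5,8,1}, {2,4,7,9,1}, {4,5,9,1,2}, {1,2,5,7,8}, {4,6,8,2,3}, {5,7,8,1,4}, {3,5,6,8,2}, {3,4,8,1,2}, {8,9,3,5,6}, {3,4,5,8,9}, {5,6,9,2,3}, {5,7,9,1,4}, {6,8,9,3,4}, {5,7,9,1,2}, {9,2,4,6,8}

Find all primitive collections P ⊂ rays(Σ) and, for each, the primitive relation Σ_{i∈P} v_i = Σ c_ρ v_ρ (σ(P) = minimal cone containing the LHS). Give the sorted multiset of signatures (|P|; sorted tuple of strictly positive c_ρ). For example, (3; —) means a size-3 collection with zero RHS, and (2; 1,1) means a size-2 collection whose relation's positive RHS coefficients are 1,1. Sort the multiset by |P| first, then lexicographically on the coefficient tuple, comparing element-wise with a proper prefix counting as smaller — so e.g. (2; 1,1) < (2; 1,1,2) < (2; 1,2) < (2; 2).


Σ has 9 primitive collections:

  • {1,6}:  v_{1} + v_{6} = v_{2} + v_{8} — sig = (2; 1,1)
  • {3,7}:  v_{3} + v_{7} = v_{4} + v_{5} + v_{8} — sig = (2; 1,1,1)
  • {6,7}:  v_{6} + v_{7} = v_{2} + 2·v_{8} + v_{9} — sig = (2; 1,1,2)
  • {4,5,6}:  v_{4} + v_{5} + v_{6} = 0 — sig = (3; —)
  • {1,8,9}:  v_{1} + v_{8} + v_{9} = v_{7} — sig = (3; 1)
  • {1,3,9}:  v_{1} + v_{3} + v_{9} = v_{4} + v_{5} — sig = (3; 1,1)
  • {2,3,8,9}:  v_{2} + v_{3} + v_{8} + v_{9} = 0 — sig = (4; —)
  • {2,4,5,8}:  v_{2} + v_{4} + v_{5} + v_{8} = v_{1} — sig = (4; 1)
  • {2,4,5,7}:  v_{2} + v_{4} + v_{5} + v_{7} = 2·v_{1} + v_{9} — sig = (4; 1,2)

Hence PRS(X_Σ) =
    |P|=2: 3 collections, coeffs (1,1), (1,1,1), (1,1,2)
    |P|=3: 3 collections, coeffs (), (1), (1,1)
    |P|=4: 3 collections, coeffs (), (1), (1,2)


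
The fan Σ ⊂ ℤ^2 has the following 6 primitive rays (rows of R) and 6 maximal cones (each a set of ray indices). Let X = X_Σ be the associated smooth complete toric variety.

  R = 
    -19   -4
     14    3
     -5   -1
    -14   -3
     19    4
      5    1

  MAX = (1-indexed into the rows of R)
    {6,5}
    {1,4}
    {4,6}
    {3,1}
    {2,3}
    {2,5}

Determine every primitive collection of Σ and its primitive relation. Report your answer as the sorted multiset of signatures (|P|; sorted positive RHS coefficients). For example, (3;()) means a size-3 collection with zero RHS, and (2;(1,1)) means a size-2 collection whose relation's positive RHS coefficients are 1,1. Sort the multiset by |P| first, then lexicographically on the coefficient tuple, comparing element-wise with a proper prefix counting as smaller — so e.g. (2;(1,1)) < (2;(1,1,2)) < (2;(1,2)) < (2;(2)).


Primitive collections (9):

  • {1,5}:  v_{1} + v_{5} = 0 — sig = (2;())
  • {2,4}:  v_{2} + v_{4} = 0 — sig = (2;())
  • {3,6}:  v_{3} + v_{6} = 0 — sig = (2;())
  • {1,2}:  v_{1} + v_{2} = v_{3} — sig = (2;(1))
  • {1,6}:  v_{1} + v_{6} = v_{4} — sig = (2;(1))
  • {2,6}:  v_{2} + v_{6} = v_{5} — sig = (2;(1))
  • {3,4}:  v_{3} + v_{4} = v_{1} — sig = (2;(1))
  • {3,5}:  v_{3} + v_{5} = v_{2} — sig = (2;(1))
  • {4,5}:  v_{4} + v_{5} = v_{6} — sig = (2;(1))

Hence PRS(X_Σ) =
[(2;()), (2;()), (2;()), (2;(1)), (2;(1)), (2;(1)), (2;(1)), (2;(1)), (2;(1))]


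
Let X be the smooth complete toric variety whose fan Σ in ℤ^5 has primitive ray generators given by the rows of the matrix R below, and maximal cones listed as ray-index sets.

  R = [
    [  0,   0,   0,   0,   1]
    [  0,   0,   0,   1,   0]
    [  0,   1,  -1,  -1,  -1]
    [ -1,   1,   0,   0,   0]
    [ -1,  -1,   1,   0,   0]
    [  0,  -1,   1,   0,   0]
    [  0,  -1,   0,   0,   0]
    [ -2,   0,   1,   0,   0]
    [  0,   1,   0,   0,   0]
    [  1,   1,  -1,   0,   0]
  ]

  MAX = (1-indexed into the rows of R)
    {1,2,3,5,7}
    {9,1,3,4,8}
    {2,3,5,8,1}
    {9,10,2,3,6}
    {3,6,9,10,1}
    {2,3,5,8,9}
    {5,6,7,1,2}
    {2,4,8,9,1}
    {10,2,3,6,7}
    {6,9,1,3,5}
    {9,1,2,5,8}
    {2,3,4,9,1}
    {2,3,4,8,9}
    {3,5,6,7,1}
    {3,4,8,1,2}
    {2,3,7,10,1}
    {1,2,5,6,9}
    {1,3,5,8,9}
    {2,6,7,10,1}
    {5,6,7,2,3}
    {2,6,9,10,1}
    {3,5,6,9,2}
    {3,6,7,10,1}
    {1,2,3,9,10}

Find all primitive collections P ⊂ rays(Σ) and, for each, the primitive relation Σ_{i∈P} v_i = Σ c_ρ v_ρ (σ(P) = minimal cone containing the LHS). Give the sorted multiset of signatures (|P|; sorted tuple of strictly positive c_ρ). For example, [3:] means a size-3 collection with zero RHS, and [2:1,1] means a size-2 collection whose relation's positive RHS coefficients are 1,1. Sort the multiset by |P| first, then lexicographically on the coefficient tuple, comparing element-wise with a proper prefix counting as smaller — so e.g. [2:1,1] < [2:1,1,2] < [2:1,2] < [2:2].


Δ(Σ) — 10 vertices, 12 min non-faces:

  P={5,10}:  v_{5} + v_{10} = 0 — sig = [2:]
  P={7,9}:  v_{7} + v_{9} = 0 — sig = [2:]
  P={4,5}:  v_{4} + v_{5} = v_{8} — sig = [2:1]
  P={8,10}:  v_{8} + v_{10} = v_{4} — sig = [2:1]
  P={4,6}:  v_{4} + v_{6} = v_{5} + v_{9} — sig = [2:1,1]
  P={4,7}:  v_{4} + v_{7} = v_{1} + v_{2} + v_{3} + v_{5} — sig = [2:1,1,1,1]
  P={4,10}:  v_{4} + v_{10} = v_{1} + v_{2} + v_{3} + v_{9} — sig = [2:1,1,1,1]
  P={7,8}:  v_{7} + v_{8} = v_{1} + v_{2} + v_{3} + 2·v_{5} — sig = [2:1,1,1,2]
  P={6,8}:  v_{6} + v_{8} = 2·v_{5} + v_{9} — sig = [2:1,2]
  P={1,2,3,6}:  v_{1} + v_{2} + v_{3} + v_{6} = 0 — sig = [4:]
  P={1,2,3,5,9}:  v_{1} + v_{2} + v_{3} + v_{5} + v_{9} = v_{4} — sig = [5:1]
  P={1,2,3,8,9}:  v_{1} + v_{2} + v_{3} + v_{8} + v_{9} = 2·v_{4} — sig = [5:2]

so the primitive-relation signature multiset is
    |P|=2: 9 collections, coeffs (), (), (1), (1), (1,1), (1,1,1,1), (1,1,1,1), (1,1,1,2), (1,2)
    |P|=4: 1 collection, coeffs ()
    |P|=5: 2 collections, coeffs (1), (2)


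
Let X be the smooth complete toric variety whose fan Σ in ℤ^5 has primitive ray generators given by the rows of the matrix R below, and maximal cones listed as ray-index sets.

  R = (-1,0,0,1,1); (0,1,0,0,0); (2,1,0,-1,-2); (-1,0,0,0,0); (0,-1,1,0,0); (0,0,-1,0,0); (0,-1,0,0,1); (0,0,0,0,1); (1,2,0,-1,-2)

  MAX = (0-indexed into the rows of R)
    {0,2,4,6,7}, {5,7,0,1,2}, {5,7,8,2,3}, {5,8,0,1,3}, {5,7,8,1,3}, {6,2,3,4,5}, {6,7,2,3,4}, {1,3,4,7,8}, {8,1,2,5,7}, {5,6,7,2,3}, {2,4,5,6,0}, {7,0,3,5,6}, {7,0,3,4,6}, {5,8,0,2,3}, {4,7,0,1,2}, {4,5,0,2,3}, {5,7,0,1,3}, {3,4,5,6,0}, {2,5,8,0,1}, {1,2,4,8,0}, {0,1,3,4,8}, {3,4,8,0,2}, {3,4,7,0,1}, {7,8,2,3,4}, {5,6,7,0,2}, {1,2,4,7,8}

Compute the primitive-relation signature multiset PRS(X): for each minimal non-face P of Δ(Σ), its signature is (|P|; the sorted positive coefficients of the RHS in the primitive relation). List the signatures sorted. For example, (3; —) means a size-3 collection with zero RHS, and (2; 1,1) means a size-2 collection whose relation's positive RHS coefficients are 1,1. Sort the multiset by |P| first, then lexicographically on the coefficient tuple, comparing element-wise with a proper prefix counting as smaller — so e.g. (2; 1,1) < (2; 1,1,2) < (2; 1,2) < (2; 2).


Primitive collections (9):

  P = {1,6}:  v_{1} + v_{6} = v_{7}  so sig = (2; 1)
  P = {6,8}:  v_{6} + v_{8} = v_{2} + v_{3} + v_{7}  so sig = (2; 1,1,1)
  P = {1,4,5}:  v_{1} + v_{4} + v_{5} = 0  so sig = (3; —)
  P = {1,2,3}:  v_{1} + v_{2} + v_{3} = v_{8}  so sig = (3; 1)
  P = {4,5,7}:  v_{4} + v_{5} + v_{7} = v_{6}  so sig = (3; 1)
  P = {4,5,8}:  v_{4} + v_{5} + v_{8} = v_{2} + v_{3}  so sig = (3; 1,1)
  P = {0,7,8}:  v_{0} + v_{7} + v_{8} = 2·v_{1}  so sig = (3; 2)
  P = {0,2,3,6}:  v_{0} + v_{2} + v_{3} + v_{6} = 0  so sig = (4; —)
  P = {0,2,3,7}:  v_{0} + v_{2} + v_{3} + v_{7} = v_{1}  so sig = (4; 1)

so the primitive-relation signature multiset is
{ (2; 1),  (2; 1,1,1),  (3; —),  (3; 1) ×2,  (3; 1,1),  (3; 2),  (4; —),  (4; 1) }


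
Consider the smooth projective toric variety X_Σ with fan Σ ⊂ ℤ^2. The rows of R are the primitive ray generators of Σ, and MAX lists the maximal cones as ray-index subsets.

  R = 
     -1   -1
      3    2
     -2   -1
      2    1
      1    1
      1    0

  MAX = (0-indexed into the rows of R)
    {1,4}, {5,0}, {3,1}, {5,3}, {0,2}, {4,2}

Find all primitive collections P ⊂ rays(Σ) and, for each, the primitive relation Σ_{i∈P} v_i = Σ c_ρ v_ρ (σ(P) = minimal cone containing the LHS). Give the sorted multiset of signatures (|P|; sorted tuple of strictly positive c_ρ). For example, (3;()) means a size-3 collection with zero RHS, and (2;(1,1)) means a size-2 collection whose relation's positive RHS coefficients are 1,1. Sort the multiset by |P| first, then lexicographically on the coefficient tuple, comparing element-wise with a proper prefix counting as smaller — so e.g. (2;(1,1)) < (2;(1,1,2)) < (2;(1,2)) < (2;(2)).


The 9 primitive collections of Σ (r=6, n=2):

  P={0,4}:  v_{0} + v_{4} = 0  →  sig = (2;())
  P={2,3}:  v_{2} + v_{3} = 0  →  sig = (2;())
  P={0,1}:  v_{0} + v_{1} = v_{3}  →  sig = (2;(1))
  P={0,3}:  v_{0} + v_{3} = v_{5}  →  sig = (2;(1))
  P={1,2}:  v_{1} + v_{2} = v_{4}  →  sig = (2;(1))
  P={2,5}:  v_{2} + v_{5} = v_{0}  →  sig = (2;(1))
  P={3,4}:  v_{3} + v_{4} = v_{1}  →  sig = (2;(1))
  P={4,5}:  v_{4} + v_{5} = v_{3}  →  sig = (2;(1))
  P={1,5}:  v_{1} + v_{5} = 2·v_{3}  →  sig = (2;(2))

Sorted signature multiset PRS(X):
    (2;())
    (2;())
    (2;(1))
    (2;(1))
    (2;(1))
    (2;(1))
    (2;(1))
    (2;(1))
    (2;(2))


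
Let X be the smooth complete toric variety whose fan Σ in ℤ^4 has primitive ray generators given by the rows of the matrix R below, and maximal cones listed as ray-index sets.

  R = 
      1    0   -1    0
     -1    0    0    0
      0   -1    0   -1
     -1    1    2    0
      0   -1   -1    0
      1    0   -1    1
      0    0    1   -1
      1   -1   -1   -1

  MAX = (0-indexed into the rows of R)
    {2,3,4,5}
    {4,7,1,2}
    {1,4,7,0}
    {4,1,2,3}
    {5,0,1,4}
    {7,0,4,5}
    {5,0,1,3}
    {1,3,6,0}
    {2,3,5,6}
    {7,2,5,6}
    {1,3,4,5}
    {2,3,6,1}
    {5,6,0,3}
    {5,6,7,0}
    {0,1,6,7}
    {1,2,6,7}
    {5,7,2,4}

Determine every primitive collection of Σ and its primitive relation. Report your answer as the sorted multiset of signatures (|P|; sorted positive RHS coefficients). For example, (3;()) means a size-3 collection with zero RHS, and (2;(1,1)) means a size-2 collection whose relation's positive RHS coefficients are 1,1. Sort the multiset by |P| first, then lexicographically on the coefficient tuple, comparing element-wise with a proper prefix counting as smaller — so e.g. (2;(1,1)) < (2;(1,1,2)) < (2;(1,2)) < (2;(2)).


Δ(Σ) — 8 vertices, 7 min non-faces:

  • {0,2}:  v_{0} + v_{2} = v_{7}  ⟹  sig = (2;(1))
  • {3,7}:  v_{3} + v_{7} = v_{6}  ⟹  sig = (2;(1))
  • {4,6}:  v_{4} + v_{6} = v_{2}  ⟹  sig = (2;(1))
  • {0,3,4}:  v_{0} + v_{3} + v_{4} = 0  ⟹  sig = (3;())
  • {1,5,6}:  v_{1} + v_{5} + v_{6} = 0  ⟹  sig = (3;())
  • {1,2,5}:  v_{1} + v_{2} + v_{5} = v_{4}  ⟹  sig = (3;(1))
  • {1,5,7}:  v_{1} + v_{5} + v_{7} = v_{0} + v_{4}  ⟹  sig = (3;(1,1))

Signatures (|P|; sorted positive RHS coefficients), sorted:
{ (2;(1)) ×3,  (3;()) ×2,  (3;(1)),  (3;(1,1)) }


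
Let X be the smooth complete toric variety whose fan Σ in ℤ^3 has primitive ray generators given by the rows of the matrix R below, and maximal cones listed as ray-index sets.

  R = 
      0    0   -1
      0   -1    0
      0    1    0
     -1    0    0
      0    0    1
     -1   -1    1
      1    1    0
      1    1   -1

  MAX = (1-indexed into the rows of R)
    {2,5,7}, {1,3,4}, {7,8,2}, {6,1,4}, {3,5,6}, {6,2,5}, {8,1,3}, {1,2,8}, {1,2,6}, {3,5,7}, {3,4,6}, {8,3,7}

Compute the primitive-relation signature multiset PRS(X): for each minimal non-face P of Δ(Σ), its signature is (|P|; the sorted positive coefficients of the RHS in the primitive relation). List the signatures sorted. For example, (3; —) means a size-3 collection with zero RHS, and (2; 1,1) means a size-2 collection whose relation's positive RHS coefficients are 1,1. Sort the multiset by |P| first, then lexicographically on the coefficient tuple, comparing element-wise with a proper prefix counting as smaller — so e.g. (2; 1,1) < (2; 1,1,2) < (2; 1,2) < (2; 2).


The 11 primitive collections of Σ (r=8, n=3):

  • {1,5}:  v_{1} + v_{5} = 0 ; sig = (2; —)
  • {2,3}:  v_{2} + v_{3} = 0 ; sig = (2; —)
  • {6,8}:  v_{6} + v_{8} = 0 ; sig = (2; —)
  • {1,7}:  v_{1} + v_{7} = v_{8} ; sig = (2; 1)
  • {4,7}:  v_{4} + v_{7} = v_{3} ; sig = (2; 1)
  • {5,8}:  v_{5} + v_{8} = v_{7} ; sig = (2; 1)
  • {6,7}:  v_{6} + v_{7} = v_{5} ; sig = (2; 1)
  • {2,4}:  v_{2} + v_{4} = v_{1} + v_{6} ; sig = (2; 1,1)
  • {4,5}:  v_{4} + v_{5} = v_{3} + v_{6} ; sig = (2; 1,1)
  • {4,8}:  v_{4} + v_{8} = v_{1} + v_{3} ; sig = (2; 1,1)
  • {1,3,6}:  v_{1} + v_{3} + v_{6} = v_{4} ; sig = (3; 1)

so the primitive-relation signature multiset is
{ (2; —) ×3,  (2; 1) ×4,  (2; 1,1) ×3,  (3; 1) }


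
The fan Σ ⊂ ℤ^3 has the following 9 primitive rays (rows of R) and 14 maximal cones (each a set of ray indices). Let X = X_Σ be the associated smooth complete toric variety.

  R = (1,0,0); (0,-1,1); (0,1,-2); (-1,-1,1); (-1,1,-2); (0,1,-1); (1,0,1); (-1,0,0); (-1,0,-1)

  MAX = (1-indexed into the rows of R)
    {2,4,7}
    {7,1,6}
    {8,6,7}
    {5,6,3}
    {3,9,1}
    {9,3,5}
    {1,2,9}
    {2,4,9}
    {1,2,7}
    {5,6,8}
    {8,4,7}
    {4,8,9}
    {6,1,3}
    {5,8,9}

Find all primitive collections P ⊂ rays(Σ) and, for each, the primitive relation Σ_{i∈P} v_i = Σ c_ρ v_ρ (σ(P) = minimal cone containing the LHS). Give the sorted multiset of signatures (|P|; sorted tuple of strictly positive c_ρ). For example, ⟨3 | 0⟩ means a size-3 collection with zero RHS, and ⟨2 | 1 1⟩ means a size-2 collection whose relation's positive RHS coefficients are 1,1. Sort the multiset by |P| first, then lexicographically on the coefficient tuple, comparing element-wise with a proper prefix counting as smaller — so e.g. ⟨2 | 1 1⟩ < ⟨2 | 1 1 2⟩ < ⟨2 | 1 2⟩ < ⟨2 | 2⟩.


15 collections generate NE(X_Σ); each relation:

  P = {1,8}:  v_{1} + v_{8} = 0  so sig = ⟨2 | 0⟩
  P = {2,6}:  v_{2} + v_{6} = 0  so sig = ⟨2 | 0⟩
  P = {7,9}:  v_{7} + v_{9} = 0  so sig = ⟨2 | 0⟩
  P = {1,4}:  v_{1} + v_{4} = v_{2}  so sig = ⟨2 | 1⟩
  P = {1,5}:  v_{1} + v_{5} = v_{3}  so sig = ⟨2 | 1⟩
  P = {2,5}:  v_{2} + v_{5} = v_{9}  so sig = ⟨2 | 1⟩
  P = {2,8}:  v_{2} + v_{8} = v_{4}  so sig = ⟨2 | 1⟩
  P = {3,4}:  v_{3} + v_{4} = v_{9}  so sig = ⟨2 | 1⟩
  P = {3,8}:  v_{3} + v_{8} = v_{5}  so sig = ⟨2 | 1⟩
  P = {4,6}:  v_{4} + v_{6} = v_{8}  so sig = ⟨2 | 1⟩
  P = {5,7}:  v_{5} + v_{7} = v_{6}  so sig = ⟨2 | 1⟩
  P = {6,9}:  v_{6} + v_{9} = v_{5}  so sig = ⟨2 | 1⟩
  P = {2,3}:  v_{2} + v_{3} = v_{1} + v_{9}  so sig = ⟨2 | 1 1⟩
  P = {3,7}:  v_{3} + v_{7} = v_{1} + v_{6}  so sig = ⟨2 | 1 1⟩
  P = {4,5}:  v_{4} + v_{5} = v_{8} + v_{9}  so sig = ⟨2 | 1 1⟩

Signatures (|P|; sorted positive RHS coefficients), sorted:
[⟨2 | 0⟩, ⟨2 | 0⟩, ⟨2 | 0⟩, ⟨2 | 1⟩, ⟨2 | 1⟩, ⟨2 | 1⟩, ⟨2 | 1⟩, ⟨2 | 1⟩, ⟨2 | 1⟩, ⟨2 | 1⟩, ⟨2 | 1⟩, ⟨2 | 1⟩, ⟨2 | 1 1⟩, ⟨2 | 1 1⟩, ⟨2 | 1 1⟩]


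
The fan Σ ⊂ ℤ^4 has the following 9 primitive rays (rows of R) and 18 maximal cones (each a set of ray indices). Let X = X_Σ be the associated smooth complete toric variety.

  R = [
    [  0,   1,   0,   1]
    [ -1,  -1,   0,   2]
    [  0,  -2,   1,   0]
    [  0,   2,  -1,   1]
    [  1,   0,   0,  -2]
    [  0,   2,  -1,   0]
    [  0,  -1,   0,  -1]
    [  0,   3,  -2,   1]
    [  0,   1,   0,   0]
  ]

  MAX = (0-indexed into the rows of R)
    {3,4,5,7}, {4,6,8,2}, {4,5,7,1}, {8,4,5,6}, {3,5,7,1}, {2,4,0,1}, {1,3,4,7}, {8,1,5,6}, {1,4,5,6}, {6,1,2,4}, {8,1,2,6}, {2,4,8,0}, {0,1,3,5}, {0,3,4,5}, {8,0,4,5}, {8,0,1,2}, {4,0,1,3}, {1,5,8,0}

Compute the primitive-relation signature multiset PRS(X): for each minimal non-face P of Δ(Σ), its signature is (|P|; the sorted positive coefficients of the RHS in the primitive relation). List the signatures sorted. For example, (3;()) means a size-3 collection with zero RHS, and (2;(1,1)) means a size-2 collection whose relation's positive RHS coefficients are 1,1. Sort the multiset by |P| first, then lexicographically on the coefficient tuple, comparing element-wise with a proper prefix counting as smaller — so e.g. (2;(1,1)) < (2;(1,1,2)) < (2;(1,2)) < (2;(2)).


Minimal non-faces — 12 found among 9 rays, 18 max cones:

  P={0,6}:  v_{0} + v_{6} = 0  →  sig = (2;())
  P={2,5}:  v_{2} + v_{5} = 0  →  sig = (2;())
  P={3,8}:  v_{3} + v_{8} = v_{0} + v_{5}  →  sig = (2;(1,1))
  P={7,8}:  v_{7} + v_{8} = v_{3} + v_{5}  →  sig = (2;(1,1))
  P={2,3}:  v_{2} + v_{3} = v_{0} + v_{1} + v_{4}  →  sig = (2;(1,1,1))
  P={2,7}:  v_{2} + v_{7} = v_{1} + v_{3} + v_{4}  →  sig = (2;(1,1,1))
  P={3,6}:  v_{3} + v_{6} = v_{1} + v_{4} + v_{5}  →  sig = (2;(1,1,1))
  P={0,7}:  v_{0} + v_{7} = 2·v_{3}  →  sig = (2;(2))
  P={6,7}:  v_{6} + v_{7} = 2·v_{1} + 2·v_{4} + 2·v_{5}  →  sig = (2;(2,2,2))
  P={1,4,8}:  v_{1} + v_{4} + v_{8} = 0  →  sig = (3;())
  P={0,1,4,5}:  v_{0} + v_{1} + v_{4} + v_{5} = v_{3}  →  sig = (4;(1))
  P={1,3,4,5}:  v_{1} + v_{3} + v_{4} + v_{5} = v_{7}  →  sig = (4;(1))

so the primitive-relation signature multiset is
[(2;()), (2;()), (2;(1,1)), (2;(1,1)), (2;(1,1,1)), (2;(1,1,1)), (2;(1,1,1)), (2;(2)), (2;(2,2,2)), (3;()), (4;(1)), (4;(1))]


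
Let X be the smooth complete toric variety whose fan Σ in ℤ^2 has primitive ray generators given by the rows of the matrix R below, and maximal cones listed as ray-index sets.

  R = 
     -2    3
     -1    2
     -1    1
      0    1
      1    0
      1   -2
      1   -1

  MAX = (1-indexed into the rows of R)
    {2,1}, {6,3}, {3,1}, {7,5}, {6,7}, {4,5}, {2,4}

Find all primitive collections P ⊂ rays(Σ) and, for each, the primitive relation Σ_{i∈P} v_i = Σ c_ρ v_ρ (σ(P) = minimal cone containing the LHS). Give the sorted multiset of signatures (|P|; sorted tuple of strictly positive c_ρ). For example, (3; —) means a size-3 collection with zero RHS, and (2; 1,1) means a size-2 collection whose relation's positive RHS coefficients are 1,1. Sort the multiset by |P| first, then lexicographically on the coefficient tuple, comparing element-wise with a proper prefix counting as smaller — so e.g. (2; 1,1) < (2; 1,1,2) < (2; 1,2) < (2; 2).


Minimal non-faces — 14 found among 7 rays, 7 max cones:

  {2,6}:  v_{2} + v_{6} = 0 ; sig = (2; —)
  {3,7}:  v_{3} + v_{7} = 0 ; sig = (2; —)
  {1,6}:  v_{1} + v_{6} = v_{3} ; sig = (2; 1)
  {1,7}:  v_{1} + v_{7} = v_{2} ; sig = (2; 1)
  {2,3}:  v_{2} + v_{3} = v_{1} ; sig = (2; 1)
  {2,7}:  v_{2} + v_{7} = v_{4} ; sig = (2; 1)
  {3,4}:  v_{3} + v_{4} = v_{2} ; sig = (2; 1)
  {3,5}:  v_{3} + v_{5} = v_{4} ; sig = (2; 1)
  {4,6}:  v_{4} + v_{6} = v_{7} ; sig = (2; 1)
  {4,7}:  v_{4} + v_{7} = v_{5} ; sig = (2; 1)
  {1,5}:  v_{1} + v_{5} = v_{2} + v_{4} ; sig = (2; 1,1)
  {1,4}:  v_{1} + v_{4} = 2·v_{2} ; sig = (2; 2)
  {2,5}:  v_{2} + v_{5} = 2·v_{4} ; sig = (2; 2)
  {5,6}:  v_{5} + v_{6} = 2·v_{7} ; sig = (2; 2)

so the primitive-relation signature multiset is
    (2; —)
    (2; —)
    (2; 1)
    (2; 1)
    (2; 1)
    (2; 1)
    (2; 1)
    (2; 1)
    (2; 1)
    (2; 1)
    (2; 1,1)
    (2; 2)
    (2; 2)
    (2; 2)


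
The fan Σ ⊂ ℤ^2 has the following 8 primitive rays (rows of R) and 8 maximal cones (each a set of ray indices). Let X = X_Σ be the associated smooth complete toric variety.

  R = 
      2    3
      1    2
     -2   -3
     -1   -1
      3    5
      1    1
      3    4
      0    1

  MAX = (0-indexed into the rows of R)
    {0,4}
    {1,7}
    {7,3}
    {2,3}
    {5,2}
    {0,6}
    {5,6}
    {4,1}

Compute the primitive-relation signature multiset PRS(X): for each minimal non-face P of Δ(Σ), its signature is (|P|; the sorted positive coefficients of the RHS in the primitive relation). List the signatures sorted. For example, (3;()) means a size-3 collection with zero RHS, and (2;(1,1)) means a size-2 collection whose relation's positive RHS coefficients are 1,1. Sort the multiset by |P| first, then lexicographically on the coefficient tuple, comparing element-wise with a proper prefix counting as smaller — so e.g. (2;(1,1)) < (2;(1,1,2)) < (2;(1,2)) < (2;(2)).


The 20 primitive collections of Σ (r=8, n=2):

  P={0,2}:  v_{0} + v_{2} = 0  →  sig = (2;())
  P={3,5}:  v_{3} + v_{5} = 0  →  sig = (2;())
  P={0,1}:  v_{0} + v_{1} = v_{4}  →  sig = (2;(1))
  P={0,3}:  v_{0} + v_{3} = v_{1}  →  sig = (2;(1))
  P={0,5}:  v_{0} + v_{5} = v_{6}  →  sig = (2;(1))
  P={1,2}:  v_{1} + v_{2} = v_{3}  →  sig = (2;(1))
  P={1,3}:  v_{1} + v_{3} = v_{7}  →  sig = (2;(1))
  P={1,5}:  v_{1} + v_{5} = v_{0}  →  sig = (2;(1))
  P={2,4}:  v_{2} + v_{4} = v_{1}  →  sig = (2;(1))
  P={2,6}:  v_{2} + v_{6} = v_{5}  →  sig = (2;(1))
  P={3,6}:  v_{3} + v_{6} = v_{0}  →  sig = (2;(1))
  P={5,7}:  v_{5} + v_{7} = v_{1}  →  sig = (2;(1))
  P={6,7}:  v_{6} + v_{7} = v_{4}  →  sig = (2;(1))
  P={0,7}:  v_{0} + v_{7} = 2·v_{1}  →  sig = (2;(2))
  P={1,6}:  v_{1} + v_{6} = 2·v_{0}  →  sig = (2;(2))
  P={2,7}:  v_{2} + v_{7} = 2·v_{3}  →  sig = (2;(2))
  P={3,4}:  v_{3} + v_{4} = 2·v_{1}  →  sig = (2;(2))
  P={4,5}:  v_{4} + v_{5} = 2·v_{0}  →  sig = (2;(2))
  P={4,6}:  v_{4} + v_{6} = 3·v_{0}  →  sig = (2;(3))
  P={4,7}:  v_{4} + v_{7} = 3·v_{1}  →  sig = (2;(3))

so the primitive-relation signature multiset is
    (2;())
    (2;())
    (2;(1))
    (2;(1))
    (2;(1))
    (2;(1))
    (2;(1))
    (2;(1))
    (2;(1))
    (2;(1))
    (2;(1))
    (2;(1))
    (2;(1))
    (2;(2))
    (2;(2))
    (2;(2))
    (2;(2))
    (2;(2))
    (2;(3))
    (2;(3))


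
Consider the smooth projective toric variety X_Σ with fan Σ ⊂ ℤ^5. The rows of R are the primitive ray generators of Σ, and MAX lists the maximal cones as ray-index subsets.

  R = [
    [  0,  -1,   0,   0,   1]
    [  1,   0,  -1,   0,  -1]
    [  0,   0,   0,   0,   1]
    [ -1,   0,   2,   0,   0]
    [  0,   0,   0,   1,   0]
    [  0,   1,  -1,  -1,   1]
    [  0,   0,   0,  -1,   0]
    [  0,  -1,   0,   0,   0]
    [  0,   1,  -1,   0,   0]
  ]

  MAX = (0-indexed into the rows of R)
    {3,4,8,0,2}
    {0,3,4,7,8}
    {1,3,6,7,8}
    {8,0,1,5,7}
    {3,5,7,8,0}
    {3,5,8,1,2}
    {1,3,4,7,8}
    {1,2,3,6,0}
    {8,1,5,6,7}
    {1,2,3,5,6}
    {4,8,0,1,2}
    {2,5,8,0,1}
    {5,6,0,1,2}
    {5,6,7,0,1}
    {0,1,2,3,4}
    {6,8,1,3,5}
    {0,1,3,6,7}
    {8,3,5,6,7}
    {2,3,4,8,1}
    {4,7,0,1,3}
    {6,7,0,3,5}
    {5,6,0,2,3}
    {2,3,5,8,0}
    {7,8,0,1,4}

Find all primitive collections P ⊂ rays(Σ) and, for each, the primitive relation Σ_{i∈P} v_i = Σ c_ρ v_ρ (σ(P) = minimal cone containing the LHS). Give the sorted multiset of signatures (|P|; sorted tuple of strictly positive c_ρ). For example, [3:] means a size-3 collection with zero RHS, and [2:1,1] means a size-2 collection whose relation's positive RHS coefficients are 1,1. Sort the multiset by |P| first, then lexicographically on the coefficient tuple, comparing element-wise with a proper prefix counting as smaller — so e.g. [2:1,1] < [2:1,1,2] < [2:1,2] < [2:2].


Minimal non-faces — 8 found among 9 rays, 24 max cones:

  P = {4,6}:  v_{4} + v_{6} = 0  so sig = [2:]
  P = {2,7}:  v_{2} + v_{7} = v_{0}  so sig = [2:1]
  P = {4,5}:  v_{4} + v_{5} = v_{2} + v_{8}  so sig = [2:1,1]
  P = {2,6,8}:  v_{2} + v_{6} + v_{8} = v_{5}  so sig = [3:1]
  P = {0,6,8}:  v_{0} + v_{6} + v_{8} = v_{5} + v_{7}  so sig = [3:1,1]
  P = {0,1,3,8}:  v_{0} + v_{1} + v_{3} + v_{8} = 0  so sig = [4:]
  P = {1,3,5,7}:  v_{1} + v_{3} + v_{5} + v_{7} = v_{6}  so sig = [4:1]
  P = {0,1,3,5}:  v_{0} + v_{1} + v_{3} + v_{5} = v_{2} + v_{6}  so sig = [4:1,1]

so the primitive-relation signature multiset is
    |P|=2: 3 collections, coeffs (), (1), (1,1)
    |P|=3: 2 collections, coeffs (1), (1,1)
    |P|=4: 3 collections, coeffs (), (1), (1,1)


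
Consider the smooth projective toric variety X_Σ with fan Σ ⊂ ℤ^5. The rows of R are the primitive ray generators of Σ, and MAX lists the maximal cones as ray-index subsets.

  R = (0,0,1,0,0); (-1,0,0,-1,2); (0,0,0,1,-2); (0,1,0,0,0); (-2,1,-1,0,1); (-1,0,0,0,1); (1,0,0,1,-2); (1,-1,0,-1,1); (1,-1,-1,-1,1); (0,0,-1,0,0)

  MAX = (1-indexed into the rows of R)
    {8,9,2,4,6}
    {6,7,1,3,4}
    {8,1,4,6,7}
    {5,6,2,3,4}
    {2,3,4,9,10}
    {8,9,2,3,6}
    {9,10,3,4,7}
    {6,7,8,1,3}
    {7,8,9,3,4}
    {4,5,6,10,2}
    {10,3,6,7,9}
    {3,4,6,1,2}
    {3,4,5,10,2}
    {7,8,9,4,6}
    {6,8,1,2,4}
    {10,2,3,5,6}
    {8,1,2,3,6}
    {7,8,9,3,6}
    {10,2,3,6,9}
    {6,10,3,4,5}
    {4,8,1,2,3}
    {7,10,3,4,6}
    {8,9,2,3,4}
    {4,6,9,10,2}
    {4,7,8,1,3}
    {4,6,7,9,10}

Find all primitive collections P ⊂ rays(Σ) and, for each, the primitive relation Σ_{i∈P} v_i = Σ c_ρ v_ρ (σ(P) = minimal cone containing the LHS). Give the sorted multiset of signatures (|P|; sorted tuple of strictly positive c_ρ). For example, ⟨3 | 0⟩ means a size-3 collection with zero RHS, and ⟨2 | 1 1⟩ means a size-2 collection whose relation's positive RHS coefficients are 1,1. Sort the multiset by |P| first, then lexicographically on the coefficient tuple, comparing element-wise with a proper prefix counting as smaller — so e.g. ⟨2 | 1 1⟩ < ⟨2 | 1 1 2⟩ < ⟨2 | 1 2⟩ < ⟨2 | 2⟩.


|primitive collections| = 11. Relations:

  {1,10}:  v_{1} + v_{10} = 0 ; sig = ⟨2 | 0⟩
  {2,7}:  v_{2} + v_{7} = 0 ; sig = ⟨2 | 0⟩
  {1,9}:  v_{1} + v_{9} = v_{8} ; sig = ⟨2 | 1⟩
  {8,10}:  v_{8} + v_{10} = v_{9} ; sig = ⟨2 | 1⟩
  {5,8}:  v_{5} + v_{8} = v_{2} + v_{10} ; sig = ⟨2 | 1 1⟩
  {1,5}:  v_{1} + v_{5} = v_{2} + v_{3} + v_{4} + v_{6} ; sig = ⟨2 | 1 1 1 1⟩
  {5,7}:  v_{5} + v_{7} = v_{3} + v_{4} + v_{6} + v_{10} ; sig = ⟨2 | 1 1 1 1⟩
  {5,9}:  v_{5} + v_{9} = v_{2} + 2·v_{10} ; sig = ⟨2 | 1 2⟩
  {3,4,6,8}:  v_{3} + v_{4} + v_{6} + v_{8} = 0 ; sig = ⟨4 | 0⟩
  {3,4,6,9}:  v_{3} + v_{4} + v_{6} + v_{9} = v_{10} ; sig = ⟨4 | 1⟩
  {2,3,4,6,10}:  v_{2} + v_{3} + v_{4} + v_{6} + v_{10} = v_{5} ; sig = ⟨5 | 1⟩

Sorted signature multiset PRS(X):
    ⟨2 | 0⟩
    ⟨2 | 0⟩
    ⟨2 | 1⟩
    ⟨2 | 1⟩
    ⟨2 | 1 1⟩
    ⟨2 | 1 1 1 1⟩
    ⟨2 | 1 1 1 1⟩
    ⟨2 | 1 2⟩
    ⟨4 | 0⟩
    ⟨4 | 1⟩
    ⟨5 | 1⟩


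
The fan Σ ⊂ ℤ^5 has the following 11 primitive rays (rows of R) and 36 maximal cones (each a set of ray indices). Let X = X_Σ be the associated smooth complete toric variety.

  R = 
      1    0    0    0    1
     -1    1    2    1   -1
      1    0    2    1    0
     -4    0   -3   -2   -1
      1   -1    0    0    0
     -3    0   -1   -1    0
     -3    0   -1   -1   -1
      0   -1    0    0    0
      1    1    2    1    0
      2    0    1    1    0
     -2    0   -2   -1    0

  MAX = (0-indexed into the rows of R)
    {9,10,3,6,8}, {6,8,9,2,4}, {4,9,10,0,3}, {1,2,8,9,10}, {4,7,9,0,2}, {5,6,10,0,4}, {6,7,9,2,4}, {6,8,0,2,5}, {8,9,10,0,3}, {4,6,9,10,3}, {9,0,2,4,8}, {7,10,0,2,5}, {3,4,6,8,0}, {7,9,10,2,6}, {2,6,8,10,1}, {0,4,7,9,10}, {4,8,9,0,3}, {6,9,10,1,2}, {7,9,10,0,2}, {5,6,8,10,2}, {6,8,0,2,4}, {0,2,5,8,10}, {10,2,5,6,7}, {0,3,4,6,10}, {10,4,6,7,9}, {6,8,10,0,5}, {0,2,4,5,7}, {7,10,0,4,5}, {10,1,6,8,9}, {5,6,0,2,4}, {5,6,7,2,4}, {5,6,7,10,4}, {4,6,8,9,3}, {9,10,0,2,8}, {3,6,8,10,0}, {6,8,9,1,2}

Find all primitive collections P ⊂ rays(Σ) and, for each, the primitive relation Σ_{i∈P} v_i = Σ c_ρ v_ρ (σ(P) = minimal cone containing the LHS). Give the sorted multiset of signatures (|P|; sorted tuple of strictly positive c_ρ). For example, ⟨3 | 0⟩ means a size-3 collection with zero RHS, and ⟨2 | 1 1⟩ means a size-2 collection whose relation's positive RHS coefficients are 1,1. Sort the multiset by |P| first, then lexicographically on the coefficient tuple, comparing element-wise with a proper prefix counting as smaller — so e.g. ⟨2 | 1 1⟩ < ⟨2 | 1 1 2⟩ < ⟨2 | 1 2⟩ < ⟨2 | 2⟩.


17 collections generate NE(X_Σ); each relation:

  P = {2,3}:  v_{2} + v_{3} = v_{6}  →  sig = ⟨2 | 1⟩
  P = {7,8}:  v_{7} + v_{8} = v_{2}  →  sig = ⟨2 | 1⟩
  P = {5,9}:  v_{5} + v_{9} = v_{2} + v_{10}  →  sig = ⟨2 | 1 1⟩
  P = {0,1}:  v_{0} + v_{1} = v_{2} + v_{8} + v_{10}  →  sig = ⟨2 | 1 1 1⟩
  P = {1,4}:  v_{1} + v_{4} = v_{2} + v_{6} + v_{9}  →  sig = ⟨2 | 1 1 1⟩
  P = {3,7}:  v_{3} + v_{7} = v_{4} + v_{6} + v_{10}  →  sig = ⟨2 | 1 1 1⟩
  P = {1,3}:  v_{1} + v_{3} = 2·v_{6} + v_{8} + v_{9} + v_{10}  →  sig = ⟨2 | 1 1 1 2⟩
  P = {1,7}:  v_{1} + v_{7} = 2·v_{2} + v_{6} + v_{9} + v_{10}  →  sig = ⟨2 | 1 1 1 2⟩
  P = {3,5}:  v_{3} + v_{5} = v_{0} + 2·v_{6} + v_{10}  →  sig = ⟨2 | 1 1 2⟩
  P = {1,5}:  v_{1} + v_{5} = 2·v_{2} + v_{6} + v_{8} + 2·v_{10}  →  sig = ⟨2 | 1 1 2 2⟩
  P = {0,6,9}:  v_{0} + v_{6} + v_{9} = 0  →  sig = ⟨3 | 0⟩
  P = {4,8,10}:  v_{4} + v_{8} + v_{10} = 0  →  sig = ⟨3 | 0⟩
  P = {2,4,10}:  v_{2} + v_{4} + v_{10} = v_{7}  →  sig = ⟨3 | 1⟩
  P = {0,6,7}:  v_{0} + v_{6} + v_{7} = v_{4} + v_{5}  →  sig = ⟨3 | 1 1⟩
  P = {4,5,8}:  v_{4} + v_{5} + v_{8} = v_{0} + v_{2} + v_{6}  →  sig = ⟨3 | 1 1 1⟩
  P = {0,2,6,10}:  v_{0} + v_{2} + v_{6} + v_{10} = v_{5}  →  sig = ⟨4 | 1⟩
  P = {2,6,8,9,10}:  v_{2} + v_{6} + v_{8} + v_{9} + v_{10} = v_{1}  →  sig = ⟨5 | 1⟩

so the primitive-relation signature multiset is
    |P|=2: 10 collections, coeffs (1), (1), (1,1), (1,1,1), (1,1,1), (1,1,1), (1,1,1,2), (1,1,1,2), (1,1,2), (1,1,2,2)
    |P|=3: 5 collections, coeffs (), (), (1), (1,1), (1,1,1)
    |P|=4: 1 collection, coeffs (1)
    |P|=5: 1 collection, coeffs (1)
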